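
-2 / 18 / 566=-1 / 5094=-0.00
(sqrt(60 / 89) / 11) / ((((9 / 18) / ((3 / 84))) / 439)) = 439 * sqrt(1335) / 6853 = 2.34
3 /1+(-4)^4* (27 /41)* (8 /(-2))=-27525 /41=-671.34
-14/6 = -7/3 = -2.33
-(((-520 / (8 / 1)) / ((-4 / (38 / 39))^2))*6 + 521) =-38833 / 78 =-497.86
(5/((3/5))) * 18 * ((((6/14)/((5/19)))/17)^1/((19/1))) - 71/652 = 50231/77588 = 0.65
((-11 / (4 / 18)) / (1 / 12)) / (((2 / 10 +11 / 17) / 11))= -30855 / 4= -7713.75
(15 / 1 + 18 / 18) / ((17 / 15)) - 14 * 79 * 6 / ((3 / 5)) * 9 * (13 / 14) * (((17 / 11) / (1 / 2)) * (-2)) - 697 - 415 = 106643776 / 187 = 570287.57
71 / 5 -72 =-289 / 5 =-57.80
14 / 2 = 7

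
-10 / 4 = -2.50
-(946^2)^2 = -800874647056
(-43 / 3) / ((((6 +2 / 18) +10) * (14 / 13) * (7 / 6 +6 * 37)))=-387 / 104545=-0.00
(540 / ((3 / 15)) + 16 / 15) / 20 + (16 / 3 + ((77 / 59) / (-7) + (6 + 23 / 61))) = 146.58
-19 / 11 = -1.73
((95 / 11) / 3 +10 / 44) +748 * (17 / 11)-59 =72607 / 66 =1100.11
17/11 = 1.55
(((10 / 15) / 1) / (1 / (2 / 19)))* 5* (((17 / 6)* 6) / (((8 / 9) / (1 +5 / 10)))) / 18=0.56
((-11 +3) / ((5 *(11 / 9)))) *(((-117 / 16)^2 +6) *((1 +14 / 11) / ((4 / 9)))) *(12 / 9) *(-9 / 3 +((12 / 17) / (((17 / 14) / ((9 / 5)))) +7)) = -749389725 / 279752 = -2678.76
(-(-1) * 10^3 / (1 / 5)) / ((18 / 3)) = 2500 / 3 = 833.33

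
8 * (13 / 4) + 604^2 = 364842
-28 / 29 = -0.97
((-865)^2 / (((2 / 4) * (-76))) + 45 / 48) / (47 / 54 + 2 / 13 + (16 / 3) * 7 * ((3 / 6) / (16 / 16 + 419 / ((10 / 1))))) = -23110073415 / 1712888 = -13491.88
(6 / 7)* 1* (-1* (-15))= 90 / 7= 12.86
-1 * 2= -2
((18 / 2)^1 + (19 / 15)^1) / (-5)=-154 / 75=-2.05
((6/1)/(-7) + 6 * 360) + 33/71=1073325/497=2159.61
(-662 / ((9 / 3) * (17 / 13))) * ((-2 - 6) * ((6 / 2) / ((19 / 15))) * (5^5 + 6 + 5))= 3238609920 / 323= 10026656.10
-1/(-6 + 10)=-1/4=-0.25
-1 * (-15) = 15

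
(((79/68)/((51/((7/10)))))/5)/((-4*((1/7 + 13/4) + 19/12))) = -3871/24160400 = -0.00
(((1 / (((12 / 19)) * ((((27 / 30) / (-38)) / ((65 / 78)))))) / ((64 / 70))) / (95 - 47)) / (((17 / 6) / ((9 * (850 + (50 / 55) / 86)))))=-126999123125 / 37052928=-3427.51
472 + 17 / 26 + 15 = 12679 / 26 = 487.65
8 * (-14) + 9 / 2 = -215 / 2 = -107.50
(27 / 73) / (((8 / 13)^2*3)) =1521 / 4672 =0.33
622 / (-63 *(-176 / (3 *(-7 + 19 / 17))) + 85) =-15550 / 13583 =-1.14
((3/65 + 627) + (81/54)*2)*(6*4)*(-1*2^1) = -1965744/65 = -30242.22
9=9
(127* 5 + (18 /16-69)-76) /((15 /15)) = 3929 /8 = 491.12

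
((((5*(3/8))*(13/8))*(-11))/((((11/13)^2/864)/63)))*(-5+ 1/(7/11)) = 96096780/11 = 8736070.91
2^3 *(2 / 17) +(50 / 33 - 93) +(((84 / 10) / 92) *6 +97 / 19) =-104057603 / 1225785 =-84.89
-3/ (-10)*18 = 27/ 5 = 5.40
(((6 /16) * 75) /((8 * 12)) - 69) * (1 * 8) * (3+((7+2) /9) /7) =-193479 /112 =-1727.49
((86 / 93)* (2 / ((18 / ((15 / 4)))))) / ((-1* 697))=-215 / 388926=-0.00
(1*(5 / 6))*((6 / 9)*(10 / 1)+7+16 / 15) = 12.28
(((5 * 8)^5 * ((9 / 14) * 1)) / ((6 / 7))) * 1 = 76800000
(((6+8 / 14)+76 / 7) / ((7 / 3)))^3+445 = 101381701 / 117649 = 861.73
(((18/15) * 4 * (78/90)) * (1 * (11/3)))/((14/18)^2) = 30888/1225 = 25.21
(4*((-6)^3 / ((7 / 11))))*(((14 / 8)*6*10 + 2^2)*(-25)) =25898400 / 7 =3699771.43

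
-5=-5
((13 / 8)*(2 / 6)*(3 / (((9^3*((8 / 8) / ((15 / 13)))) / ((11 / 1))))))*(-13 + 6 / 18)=-1045 / 2916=-0.36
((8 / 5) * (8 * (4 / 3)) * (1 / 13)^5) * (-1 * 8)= -2048 / 5569395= -0.00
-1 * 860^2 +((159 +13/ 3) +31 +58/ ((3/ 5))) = -739309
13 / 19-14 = -253 / 19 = -13.32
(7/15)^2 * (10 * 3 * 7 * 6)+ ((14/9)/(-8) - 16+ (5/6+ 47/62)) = 1449667/5580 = 259.80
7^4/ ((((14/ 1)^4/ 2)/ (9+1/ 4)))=37/ 32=1.16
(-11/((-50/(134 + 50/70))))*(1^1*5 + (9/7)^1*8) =1109911/2450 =453.02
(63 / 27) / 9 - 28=-749 / 27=-27.74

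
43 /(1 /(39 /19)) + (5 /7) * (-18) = 10029 /133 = 75.41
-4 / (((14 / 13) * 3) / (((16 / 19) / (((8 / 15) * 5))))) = -52 / 133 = -0.39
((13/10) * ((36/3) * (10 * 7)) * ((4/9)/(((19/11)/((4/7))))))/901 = 9152/51357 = 0.18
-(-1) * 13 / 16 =13 / 16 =0.81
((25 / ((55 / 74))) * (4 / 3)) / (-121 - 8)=-1480 / 4257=-0.35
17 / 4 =4.25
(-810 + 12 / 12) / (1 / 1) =-809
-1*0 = 0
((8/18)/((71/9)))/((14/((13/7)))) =26/3479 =0.01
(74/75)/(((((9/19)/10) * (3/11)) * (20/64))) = 244.40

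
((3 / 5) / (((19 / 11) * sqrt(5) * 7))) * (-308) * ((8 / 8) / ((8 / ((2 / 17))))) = -0.10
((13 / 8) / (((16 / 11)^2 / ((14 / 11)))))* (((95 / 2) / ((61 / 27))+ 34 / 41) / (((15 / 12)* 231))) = 1421069 / 19207680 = 0.07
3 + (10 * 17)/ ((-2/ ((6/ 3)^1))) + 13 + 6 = -148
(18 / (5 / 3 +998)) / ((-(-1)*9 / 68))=408 / 2999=0.14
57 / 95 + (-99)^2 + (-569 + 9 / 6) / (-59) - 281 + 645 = 6003379 / 590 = 10175.22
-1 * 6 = -6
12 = 12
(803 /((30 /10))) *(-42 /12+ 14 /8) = -5621 /12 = -468.42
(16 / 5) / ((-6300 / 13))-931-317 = -9828052 / 7875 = -1248.01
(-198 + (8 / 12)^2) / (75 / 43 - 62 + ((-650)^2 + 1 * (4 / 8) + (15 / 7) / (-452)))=-241900456 / 517264555113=-0.00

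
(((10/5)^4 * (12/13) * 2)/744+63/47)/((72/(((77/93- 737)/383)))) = -223714678/6071935311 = -0.04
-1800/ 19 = -94.74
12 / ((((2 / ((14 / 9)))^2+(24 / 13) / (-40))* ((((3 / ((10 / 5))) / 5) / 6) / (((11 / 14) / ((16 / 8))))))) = 58.68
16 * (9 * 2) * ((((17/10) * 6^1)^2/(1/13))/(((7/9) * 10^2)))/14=10955412/30625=357.73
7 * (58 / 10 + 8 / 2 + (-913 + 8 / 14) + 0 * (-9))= -31592 / 5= -6318.40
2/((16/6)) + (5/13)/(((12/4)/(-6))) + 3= 155/52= 2.98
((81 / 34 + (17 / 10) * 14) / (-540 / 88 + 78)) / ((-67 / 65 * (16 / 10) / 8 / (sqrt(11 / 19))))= -3182465 * sqrt(209) / 34214421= -1.34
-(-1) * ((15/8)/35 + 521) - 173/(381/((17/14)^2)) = 77720399/149352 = 520.38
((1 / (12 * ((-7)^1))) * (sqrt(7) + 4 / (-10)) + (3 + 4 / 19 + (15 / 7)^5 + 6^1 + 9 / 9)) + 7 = 597766039 / 9579990 - sqrt(7) / 84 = 62.37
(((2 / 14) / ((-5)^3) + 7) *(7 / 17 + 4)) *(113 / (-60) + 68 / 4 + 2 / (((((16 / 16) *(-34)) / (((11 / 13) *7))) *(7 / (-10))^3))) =498.13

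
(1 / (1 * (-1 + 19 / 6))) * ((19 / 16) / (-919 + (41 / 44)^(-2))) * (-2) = 31939 / 26743652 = 0.00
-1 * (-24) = 24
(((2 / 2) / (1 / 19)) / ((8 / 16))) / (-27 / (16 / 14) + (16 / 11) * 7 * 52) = 3344 / 44513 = 0.08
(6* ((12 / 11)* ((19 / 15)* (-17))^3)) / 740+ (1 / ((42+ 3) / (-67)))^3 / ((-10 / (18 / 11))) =-1808578187 / 20604375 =-87.78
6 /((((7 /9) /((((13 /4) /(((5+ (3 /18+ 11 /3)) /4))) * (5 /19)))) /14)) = 42120 /1007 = 41.83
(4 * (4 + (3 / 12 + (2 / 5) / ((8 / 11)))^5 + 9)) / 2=83298 / 3125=26.66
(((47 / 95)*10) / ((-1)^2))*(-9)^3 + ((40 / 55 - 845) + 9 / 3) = -929612 / 209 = -4447.90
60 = 60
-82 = -82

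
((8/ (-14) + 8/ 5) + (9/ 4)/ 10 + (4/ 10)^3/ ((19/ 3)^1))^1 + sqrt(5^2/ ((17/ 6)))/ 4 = 2.01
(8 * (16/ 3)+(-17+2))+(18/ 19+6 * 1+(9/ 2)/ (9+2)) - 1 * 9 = 32633/ 1254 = 26.02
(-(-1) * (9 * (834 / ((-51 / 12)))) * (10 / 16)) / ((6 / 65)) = -406575 / 34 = -11958.09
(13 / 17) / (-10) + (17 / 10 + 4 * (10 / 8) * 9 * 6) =23088 / 85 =271.62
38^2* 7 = 10108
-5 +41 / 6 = 11 / 6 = 1.83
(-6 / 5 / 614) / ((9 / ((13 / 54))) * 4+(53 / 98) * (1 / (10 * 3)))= -22932 / 1754827043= -0.00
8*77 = 616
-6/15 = -2/5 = -0.40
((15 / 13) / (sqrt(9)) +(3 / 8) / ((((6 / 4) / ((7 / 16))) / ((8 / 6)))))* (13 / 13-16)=-1655 / 208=-7.96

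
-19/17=-1.12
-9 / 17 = -0.53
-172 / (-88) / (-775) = -43 / 17050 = -0.00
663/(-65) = -51/5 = -10.20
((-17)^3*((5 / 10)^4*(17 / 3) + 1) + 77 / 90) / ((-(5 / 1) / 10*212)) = 4789559 / 76320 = 62.76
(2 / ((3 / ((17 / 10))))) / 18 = 17 / 270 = 0.06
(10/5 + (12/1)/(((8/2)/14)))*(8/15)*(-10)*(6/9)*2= -2816/9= -312.89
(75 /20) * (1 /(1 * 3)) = 5 /4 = 1.25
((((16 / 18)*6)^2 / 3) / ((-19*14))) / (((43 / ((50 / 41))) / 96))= -204800 / 2110311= -0.10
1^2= 1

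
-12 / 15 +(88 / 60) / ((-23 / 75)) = -642 / 115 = -5.58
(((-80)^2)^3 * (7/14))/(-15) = -26214400000/3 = -8738133333.33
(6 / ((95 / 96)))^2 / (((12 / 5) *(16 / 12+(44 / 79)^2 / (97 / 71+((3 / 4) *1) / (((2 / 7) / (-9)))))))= 1636173312768 / 140934809735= 11.61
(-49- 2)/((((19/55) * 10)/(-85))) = 47685/38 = 1254.87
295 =295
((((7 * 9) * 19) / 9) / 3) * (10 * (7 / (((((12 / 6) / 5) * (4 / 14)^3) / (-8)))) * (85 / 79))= -2863217.83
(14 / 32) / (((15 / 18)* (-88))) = -21 / 3520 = -0.01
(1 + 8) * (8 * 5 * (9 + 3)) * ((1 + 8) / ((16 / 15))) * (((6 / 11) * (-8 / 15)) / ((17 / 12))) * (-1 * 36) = 50388480 / 187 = 269457.11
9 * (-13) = -117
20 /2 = 10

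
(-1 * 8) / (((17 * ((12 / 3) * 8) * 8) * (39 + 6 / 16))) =-1 / 21420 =-0.00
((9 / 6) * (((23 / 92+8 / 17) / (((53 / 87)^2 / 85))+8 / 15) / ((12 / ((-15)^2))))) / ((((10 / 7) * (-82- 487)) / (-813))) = 476438506299 / 102292544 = 4657.61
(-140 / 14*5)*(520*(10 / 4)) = -65000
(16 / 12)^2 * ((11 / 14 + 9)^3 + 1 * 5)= 1723382 / 1029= 1674.81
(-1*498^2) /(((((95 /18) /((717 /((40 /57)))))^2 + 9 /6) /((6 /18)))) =-61963118381016 /1124332643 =-55111.02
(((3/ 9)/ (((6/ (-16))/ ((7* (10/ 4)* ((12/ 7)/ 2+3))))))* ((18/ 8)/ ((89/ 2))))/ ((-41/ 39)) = 10530/ 3649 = 2.89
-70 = -70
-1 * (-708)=708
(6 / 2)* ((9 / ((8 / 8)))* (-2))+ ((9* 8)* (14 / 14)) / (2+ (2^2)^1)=-42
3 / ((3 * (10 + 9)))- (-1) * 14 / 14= 20 / 19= 1.05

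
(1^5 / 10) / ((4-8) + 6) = 1 / 20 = 0.05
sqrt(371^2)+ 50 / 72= 13381 / 36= 371.69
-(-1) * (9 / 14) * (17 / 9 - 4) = -1.36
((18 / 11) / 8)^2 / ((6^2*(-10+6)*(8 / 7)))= -0.00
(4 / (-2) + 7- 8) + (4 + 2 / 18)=10 / 9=1.11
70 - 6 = 64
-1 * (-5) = 5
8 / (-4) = -2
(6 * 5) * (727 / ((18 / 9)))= 10905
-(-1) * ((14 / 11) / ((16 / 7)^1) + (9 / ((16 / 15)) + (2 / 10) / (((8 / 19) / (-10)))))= 747 / 176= 4.24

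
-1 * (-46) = 46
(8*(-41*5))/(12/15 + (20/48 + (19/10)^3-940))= 4920000/2795773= 1.76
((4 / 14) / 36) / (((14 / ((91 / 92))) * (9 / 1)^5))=13 / 1368992016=0.00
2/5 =0.40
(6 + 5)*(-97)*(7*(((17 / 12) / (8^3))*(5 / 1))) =-634865 / 6144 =-103.33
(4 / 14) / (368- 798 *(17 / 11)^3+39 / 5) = -13310 / 119713447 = -0.00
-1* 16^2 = -256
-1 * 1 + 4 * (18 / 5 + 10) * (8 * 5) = 2175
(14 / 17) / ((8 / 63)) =441 / 68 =6.49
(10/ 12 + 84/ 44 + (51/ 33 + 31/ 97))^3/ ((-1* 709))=-25664543546473/ 186034394296872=-0.14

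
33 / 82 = 0.40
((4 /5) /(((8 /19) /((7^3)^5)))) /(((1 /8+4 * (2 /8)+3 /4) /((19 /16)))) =1713869705089423 /300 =5712899016964.74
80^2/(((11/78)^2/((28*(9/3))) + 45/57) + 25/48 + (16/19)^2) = 147592972800/46576769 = 3168.81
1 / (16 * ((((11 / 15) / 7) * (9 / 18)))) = 105 / 88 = 1.19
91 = 91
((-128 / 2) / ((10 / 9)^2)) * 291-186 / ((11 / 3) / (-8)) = -4036896 / 275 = -14679.62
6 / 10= 3 / 5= 0.60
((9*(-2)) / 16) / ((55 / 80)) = -18 / 11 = -1.64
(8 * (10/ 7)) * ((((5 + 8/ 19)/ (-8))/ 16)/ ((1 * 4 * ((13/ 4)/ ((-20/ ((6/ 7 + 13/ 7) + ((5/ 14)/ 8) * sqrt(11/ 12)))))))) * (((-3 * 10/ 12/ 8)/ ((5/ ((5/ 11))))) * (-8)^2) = -79104000/ 158546531 + 4120000 * sqrt(33)/ 3012384089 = -0.49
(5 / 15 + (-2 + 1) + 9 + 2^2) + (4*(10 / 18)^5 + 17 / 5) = 4707688 / 295245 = 15.95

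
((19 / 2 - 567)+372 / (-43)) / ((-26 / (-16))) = -348.40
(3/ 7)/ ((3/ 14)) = 2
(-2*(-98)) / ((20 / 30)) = 294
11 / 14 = 0.79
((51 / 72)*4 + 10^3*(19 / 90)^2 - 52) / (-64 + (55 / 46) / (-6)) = 34270 / 478413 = 0.07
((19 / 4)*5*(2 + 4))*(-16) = -2280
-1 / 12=-0.08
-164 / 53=-3.09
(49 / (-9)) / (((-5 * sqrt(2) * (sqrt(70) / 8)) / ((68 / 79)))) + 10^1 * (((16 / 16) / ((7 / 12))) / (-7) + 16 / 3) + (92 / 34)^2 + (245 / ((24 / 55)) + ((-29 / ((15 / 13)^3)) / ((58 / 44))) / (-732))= 1904 * sqrt(35) / 17775 + 43358983815173 / 69969501000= 620.32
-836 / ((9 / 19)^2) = -3725.88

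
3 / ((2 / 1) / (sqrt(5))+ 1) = 15 - 6 * sqrt(5) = 1.58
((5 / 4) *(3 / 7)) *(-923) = -13845 / 28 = -494.46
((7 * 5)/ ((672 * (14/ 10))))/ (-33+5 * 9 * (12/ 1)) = 25/ 340704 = 0.00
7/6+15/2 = 26/3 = 8.67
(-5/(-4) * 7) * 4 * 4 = 140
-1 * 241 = -241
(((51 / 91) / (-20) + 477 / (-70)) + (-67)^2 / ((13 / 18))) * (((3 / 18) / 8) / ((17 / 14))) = 106.52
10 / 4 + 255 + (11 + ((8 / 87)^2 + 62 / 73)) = 297660269 / 1105074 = 269.36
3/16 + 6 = 99/16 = 6.19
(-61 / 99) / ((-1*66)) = 61 / 6534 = 0.01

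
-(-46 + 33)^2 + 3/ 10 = -1687/ 10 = -168.70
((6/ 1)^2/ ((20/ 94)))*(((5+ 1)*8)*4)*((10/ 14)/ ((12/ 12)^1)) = 162432/ 7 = 23204.57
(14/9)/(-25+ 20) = -14/45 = -0.31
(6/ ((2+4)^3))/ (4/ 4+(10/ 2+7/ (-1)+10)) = 1/ 324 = 0.00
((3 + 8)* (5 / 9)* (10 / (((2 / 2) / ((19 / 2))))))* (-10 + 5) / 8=-26125 / 72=-362.85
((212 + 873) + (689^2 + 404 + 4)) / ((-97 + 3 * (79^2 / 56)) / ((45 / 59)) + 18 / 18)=1200059280 / 786689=1525.46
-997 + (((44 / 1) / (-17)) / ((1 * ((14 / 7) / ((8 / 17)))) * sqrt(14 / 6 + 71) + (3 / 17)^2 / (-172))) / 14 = -68524569938106739 / 68730762223039 - 27179737904 * sqrt(165) / 68730762223039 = -997.01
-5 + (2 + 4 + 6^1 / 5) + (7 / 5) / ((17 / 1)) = 194 / 85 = 2.28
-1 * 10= -10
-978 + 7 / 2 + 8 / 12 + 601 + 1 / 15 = -11183 / 30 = -372.77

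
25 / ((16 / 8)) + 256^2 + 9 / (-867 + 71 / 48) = 5446424001 / 83090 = 65548.49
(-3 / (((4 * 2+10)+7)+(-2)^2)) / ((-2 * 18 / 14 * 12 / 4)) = 7 / 522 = 0.01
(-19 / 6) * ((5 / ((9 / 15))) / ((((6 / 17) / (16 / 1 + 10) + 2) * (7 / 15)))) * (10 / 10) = -104975 / 3738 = -28.08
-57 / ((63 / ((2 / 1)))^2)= -76 / 1323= -0.06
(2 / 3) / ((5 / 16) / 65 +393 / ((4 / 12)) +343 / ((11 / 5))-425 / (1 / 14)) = -4576 / 31677951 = -0.00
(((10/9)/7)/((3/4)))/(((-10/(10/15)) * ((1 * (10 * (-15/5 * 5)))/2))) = 8/42525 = 0.00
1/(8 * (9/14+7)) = 7/428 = 0.02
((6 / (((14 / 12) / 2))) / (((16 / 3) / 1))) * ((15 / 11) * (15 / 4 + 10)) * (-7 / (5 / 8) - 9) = -40905 / 56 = -730.45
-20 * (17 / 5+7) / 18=-104 / 9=-11.56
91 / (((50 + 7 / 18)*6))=0.30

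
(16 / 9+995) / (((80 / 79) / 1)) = 708709 / 720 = 984.32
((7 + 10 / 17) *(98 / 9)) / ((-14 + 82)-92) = -2107 / 612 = -3.44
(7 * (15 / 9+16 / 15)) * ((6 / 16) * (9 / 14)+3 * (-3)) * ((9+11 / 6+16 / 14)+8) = -3749491 / 1120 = -3347.76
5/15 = 1/3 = 0.33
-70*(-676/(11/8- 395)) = -120.22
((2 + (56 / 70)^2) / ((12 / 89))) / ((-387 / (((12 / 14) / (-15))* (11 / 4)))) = 10769 / 1354500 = 0.01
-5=-5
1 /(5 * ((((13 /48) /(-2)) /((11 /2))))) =-528 /65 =-8.12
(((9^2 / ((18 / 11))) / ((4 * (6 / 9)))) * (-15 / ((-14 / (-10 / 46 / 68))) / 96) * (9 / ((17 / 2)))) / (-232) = 66825 / 22107602944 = 0.00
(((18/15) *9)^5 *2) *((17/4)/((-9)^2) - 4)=-3625136208/3125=-1160043.59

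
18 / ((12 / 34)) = 51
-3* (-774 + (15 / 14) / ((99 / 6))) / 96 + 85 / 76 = 1184627 / 46816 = 25.30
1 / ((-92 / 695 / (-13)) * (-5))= -1807 / 92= -19.64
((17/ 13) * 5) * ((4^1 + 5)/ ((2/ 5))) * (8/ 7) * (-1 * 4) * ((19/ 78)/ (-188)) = 48450/ 55601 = 0.87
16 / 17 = 0.94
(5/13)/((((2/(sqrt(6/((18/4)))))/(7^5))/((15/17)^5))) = 21271359375*sqrt(3)/18458141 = 1996.03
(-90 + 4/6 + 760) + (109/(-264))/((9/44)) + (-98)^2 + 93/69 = 10274.00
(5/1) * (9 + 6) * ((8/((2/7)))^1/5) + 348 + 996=1764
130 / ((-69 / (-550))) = 71500 / 69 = 1036.23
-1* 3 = -3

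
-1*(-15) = 15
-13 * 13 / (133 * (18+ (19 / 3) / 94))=-47658 / 677635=-0.07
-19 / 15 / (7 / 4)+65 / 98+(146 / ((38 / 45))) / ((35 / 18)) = 88.86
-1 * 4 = -4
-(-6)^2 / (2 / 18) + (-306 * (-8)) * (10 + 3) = 31500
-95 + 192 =97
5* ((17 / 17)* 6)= 30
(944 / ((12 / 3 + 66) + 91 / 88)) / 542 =41536 / 1694021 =0.02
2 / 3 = 0.67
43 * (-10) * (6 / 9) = -860 / 3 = -286.67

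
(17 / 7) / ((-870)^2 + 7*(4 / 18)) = 153 / 47684798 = 0.00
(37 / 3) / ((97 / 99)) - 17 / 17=1124 / 97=11.59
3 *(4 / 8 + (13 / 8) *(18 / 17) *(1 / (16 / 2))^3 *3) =53277 / 34816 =1.53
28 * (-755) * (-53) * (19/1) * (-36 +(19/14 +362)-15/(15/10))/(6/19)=21393659615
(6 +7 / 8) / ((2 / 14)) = 385 / 8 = 48.12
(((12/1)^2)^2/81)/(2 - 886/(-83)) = 5312/263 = 20.20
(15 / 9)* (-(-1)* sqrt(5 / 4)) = 1.86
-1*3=-3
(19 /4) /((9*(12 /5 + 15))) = 95 /3132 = 0.03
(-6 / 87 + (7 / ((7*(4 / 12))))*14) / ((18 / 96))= 19456 / 87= 223.63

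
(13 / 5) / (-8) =-0.32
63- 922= -859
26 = 26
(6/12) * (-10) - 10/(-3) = -5/3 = -1.67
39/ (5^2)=39/ 25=1.56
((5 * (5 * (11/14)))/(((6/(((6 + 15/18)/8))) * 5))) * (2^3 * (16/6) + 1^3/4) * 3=83435/2304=36.21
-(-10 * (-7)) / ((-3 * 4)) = 35 / 6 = 5.83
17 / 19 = 0.89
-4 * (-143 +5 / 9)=5128 / 9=569.78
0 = 0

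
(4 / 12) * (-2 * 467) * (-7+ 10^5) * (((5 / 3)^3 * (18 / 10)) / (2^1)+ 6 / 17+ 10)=-23052619537 / 51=-452012147.78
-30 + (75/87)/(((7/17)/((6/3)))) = -25.81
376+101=477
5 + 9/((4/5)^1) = 65/4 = 16.25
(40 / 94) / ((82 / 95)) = 950 / 1927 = 0.49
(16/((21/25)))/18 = 200/189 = 1.06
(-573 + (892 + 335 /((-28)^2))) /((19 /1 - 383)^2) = 250431 /103876864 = 0.00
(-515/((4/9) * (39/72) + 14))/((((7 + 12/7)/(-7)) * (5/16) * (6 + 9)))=1453536/234545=6.20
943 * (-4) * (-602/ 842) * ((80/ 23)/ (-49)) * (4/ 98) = -1128320/ 144403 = -7.81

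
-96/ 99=-32/ 33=-0.97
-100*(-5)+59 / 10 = 5059 / 10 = 505.90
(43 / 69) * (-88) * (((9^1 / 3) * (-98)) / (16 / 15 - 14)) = -2781240 / 2231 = -1246.63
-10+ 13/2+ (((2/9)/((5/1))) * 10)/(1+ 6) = -433/126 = -3.44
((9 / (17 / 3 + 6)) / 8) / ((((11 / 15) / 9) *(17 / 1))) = 729 / 10472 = 0.07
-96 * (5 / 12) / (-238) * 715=14300 / 119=120.17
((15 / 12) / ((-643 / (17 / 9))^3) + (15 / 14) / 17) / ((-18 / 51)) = -5814086428855 / 32558900371704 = -0.18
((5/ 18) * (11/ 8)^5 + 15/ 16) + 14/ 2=5486983/ 589824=9.30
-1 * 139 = -139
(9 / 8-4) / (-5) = 23 / 40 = 0.58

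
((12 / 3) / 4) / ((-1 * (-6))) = 1 / 6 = 0.17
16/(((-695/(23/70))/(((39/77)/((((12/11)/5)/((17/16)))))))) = -5083/272440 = -0.02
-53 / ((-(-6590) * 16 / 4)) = -53 / 26360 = -0.00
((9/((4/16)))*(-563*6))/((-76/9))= 14400.95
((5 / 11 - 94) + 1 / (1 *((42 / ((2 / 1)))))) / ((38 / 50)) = -539950 / 4389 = -123.02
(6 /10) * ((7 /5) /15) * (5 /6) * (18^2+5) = 2303 /150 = 15.35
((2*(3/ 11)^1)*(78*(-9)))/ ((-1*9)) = 468/ 11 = 42.55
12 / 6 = 2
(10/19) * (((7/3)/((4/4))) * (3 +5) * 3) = 560/19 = 29.47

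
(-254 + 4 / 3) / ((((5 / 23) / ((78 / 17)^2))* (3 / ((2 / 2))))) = -11785384 / 1445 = -8155.98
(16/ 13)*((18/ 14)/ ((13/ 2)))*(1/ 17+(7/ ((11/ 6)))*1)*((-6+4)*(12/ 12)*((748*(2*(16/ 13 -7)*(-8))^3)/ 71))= -2886451200000000/ 184532621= -15641956.33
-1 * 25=-25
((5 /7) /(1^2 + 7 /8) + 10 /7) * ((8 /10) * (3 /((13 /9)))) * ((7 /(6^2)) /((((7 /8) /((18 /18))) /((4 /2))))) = 608 /455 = 1.34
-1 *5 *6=-30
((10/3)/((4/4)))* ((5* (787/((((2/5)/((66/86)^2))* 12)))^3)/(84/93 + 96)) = 752895208021628615625/4861279897394176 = 154875.92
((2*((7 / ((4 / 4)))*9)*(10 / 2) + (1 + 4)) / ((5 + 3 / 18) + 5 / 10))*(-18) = -34290 / 17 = -2017.06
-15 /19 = -0.79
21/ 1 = 21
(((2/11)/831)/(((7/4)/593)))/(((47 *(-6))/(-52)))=123344/9022167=0.01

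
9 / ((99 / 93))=93 / 11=8.45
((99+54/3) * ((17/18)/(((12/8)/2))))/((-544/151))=-1963/48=-40.90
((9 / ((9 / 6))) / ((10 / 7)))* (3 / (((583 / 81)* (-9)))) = -567 / 2915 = -0.19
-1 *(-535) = 535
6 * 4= 24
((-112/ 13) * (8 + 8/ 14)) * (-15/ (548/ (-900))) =-3240000/ 1781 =-1819.20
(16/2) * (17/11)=12.36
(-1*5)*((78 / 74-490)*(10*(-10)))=-9045500 / 37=-244472.97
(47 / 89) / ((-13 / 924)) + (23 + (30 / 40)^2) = -258659 / 18512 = -13.97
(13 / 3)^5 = 371293 / 243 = 1527.95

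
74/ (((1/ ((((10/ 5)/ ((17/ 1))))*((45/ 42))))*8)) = 555/ 476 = 1.17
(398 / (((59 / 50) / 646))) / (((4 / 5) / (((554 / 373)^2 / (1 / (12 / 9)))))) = 19727639732000 / 24625833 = 801095.33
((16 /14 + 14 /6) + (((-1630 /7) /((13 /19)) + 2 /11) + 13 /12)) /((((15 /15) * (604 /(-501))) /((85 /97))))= 57221279965 /234586352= 243.92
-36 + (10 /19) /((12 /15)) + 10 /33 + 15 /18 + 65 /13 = -6104 /209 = -29.21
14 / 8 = 7 / 4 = 1.75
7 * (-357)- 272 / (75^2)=-14057147 / 5625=-2499.05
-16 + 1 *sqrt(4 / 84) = -16 + sqrt(21) / 21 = -15.78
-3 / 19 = -0.16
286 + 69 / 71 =20375 / 71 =286.97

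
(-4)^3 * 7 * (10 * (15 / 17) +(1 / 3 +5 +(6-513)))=11260480 / 51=220793.73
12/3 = 4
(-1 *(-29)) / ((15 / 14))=406 / 15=27.07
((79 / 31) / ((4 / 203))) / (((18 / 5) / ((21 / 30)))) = 112259 / 4464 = 25.15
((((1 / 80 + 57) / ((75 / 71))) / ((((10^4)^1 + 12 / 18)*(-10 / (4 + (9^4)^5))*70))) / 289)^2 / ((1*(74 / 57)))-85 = 35340449291422690015589924006420701283506589094217 / 436158038830253734400000000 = 81026706251255570267291.88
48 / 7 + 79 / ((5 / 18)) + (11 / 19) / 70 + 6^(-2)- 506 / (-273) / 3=10094283 / 34580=291.91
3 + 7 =10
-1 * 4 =-4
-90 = -90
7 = 7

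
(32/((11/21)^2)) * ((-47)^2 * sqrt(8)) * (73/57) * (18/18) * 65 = 98611880640 * sqrt(2)/2299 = 60660399.74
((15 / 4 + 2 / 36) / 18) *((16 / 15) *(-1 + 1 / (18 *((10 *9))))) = -221803 / 984150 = -0.23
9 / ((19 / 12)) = 108 / 19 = 5.68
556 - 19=537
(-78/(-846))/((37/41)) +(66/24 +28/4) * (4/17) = 212524/88689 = 2.40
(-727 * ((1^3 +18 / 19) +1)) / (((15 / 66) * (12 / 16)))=-3582656 / 285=-12570.72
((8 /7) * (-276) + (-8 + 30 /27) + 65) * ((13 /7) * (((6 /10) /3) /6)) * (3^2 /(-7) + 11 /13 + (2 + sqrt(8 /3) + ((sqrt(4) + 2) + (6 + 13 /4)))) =-9710389 /41160 -210743 * sqrt(6) /19845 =-261.93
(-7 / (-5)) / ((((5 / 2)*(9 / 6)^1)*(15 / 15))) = 28 / 75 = 0.37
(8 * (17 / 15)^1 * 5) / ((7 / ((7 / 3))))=136 / 9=15.11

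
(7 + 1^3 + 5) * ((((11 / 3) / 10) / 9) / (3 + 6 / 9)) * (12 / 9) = 26 / 135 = 0.19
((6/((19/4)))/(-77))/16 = -3/2926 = -0.00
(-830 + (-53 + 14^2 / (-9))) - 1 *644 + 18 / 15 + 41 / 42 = -974359 / 630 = -1546.60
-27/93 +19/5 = 544/155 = 3.51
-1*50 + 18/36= -99/2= -49.50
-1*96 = -96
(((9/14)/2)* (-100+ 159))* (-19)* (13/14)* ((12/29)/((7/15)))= -5902065/19894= -296.68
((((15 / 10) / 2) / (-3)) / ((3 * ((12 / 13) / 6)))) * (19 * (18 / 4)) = -741 / 16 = -46.31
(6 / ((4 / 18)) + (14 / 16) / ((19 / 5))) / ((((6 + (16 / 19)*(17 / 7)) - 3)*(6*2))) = 28973 / 64416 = 0.45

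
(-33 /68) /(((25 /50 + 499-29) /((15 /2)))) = -495 /63988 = -0.01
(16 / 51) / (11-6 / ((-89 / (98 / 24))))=2848 / 102357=0.03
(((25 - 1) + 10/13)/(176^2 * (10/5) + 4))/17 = 161/6846138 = 0.00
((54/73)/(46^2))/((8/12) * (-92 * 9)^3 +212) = -27/29228601476504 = -0.00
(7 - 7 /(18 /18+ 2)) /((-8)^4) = 7 /6144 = 0.00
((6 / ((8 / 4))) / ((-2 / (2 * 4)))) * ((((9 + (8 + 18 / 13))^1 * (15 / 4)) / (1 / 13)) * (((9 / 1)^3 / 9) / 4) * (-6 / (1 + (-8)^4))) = 318.95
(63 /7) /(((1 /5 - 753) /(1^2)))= -45 /3764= -0.01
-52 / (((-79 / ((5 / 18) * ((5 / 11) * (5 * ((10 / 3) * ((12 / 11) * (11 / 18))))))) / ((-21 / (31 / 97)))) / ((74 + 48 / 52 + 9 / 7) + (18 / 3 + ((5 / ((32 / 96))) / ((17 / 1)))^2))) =-1058504740000 / 210205017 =-5035.58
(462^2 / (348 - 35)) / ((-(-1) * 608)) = 53361 / 47576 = 1.12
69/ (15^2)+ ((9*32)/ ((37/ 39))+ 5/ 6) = 563709/ 1850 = 304.71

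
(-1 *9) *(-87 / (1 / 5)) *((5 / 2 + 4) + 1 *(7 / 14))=27405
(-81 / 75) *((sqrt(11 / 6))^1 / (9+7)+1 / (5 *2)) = -27 / 250 - 9 *sqrt(66) / 800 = -0.20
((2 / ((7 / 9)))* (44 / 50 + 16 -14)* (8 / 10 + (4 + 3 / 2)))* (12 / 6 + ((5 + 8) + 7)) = 128304 / 125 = 1026.43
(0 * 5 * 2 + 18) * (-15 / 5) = -54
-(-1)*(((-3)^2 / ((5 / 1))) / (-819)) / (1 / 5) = -1 / 91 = -0.01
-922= -922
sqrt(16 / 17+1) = sqrt(561) / 17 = 1.39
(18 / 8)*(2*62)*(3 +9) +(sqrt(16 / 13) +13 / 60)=4*sqrt(13) / 13 +200893 / 60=3349.33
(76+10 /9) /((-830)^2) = 347 /3100050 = 0.00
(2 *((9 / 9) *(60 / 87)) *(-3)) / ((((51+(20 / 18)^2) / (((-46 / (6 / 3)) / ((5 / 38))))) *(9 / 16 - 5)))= -27184896 / 8711629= -3.12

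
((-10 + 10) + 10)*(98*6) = 5880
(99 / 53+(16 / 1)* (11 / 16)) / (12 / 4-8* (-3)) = 682 / 1431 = 0.48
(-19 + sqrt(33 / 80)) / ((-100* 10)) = 19 / 1000 - sqrt(165) / 20000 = 0.02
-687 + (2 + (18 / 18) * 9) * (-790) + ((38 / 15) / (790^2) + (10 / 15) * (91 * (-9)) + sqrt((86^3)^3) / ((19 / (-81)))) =-4430766096 * sqrt(86) / 19 - 46447082231 / 4680750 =-2162601208.11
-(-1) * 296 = 296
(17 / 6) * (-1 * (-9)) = 51 / 2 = 25.50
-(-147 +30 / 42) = 1024 / 7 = 146.29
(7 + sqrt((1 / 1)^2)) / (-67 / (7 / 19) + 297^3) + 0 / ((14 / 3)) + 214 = 19622220494 / 91692619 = 214.00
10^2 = 100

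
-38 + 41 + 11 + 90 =104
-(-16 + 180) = -164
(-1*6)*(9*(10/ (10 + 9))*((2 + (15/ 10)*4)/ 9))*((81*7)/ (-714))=6480/ 323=20.06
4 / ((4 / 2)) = 2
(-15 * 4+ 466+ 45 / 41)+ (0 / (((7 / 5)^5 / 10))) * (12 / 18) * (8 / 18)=407.10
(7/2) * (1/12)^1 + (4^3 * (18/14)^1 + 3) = 14377/168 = 85.58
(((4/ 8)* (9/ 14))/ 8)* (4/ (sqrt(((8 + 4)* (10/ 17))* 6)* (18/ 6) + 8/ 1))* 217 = -4743/ 5392 + 2511* sqrt(85)/ 10784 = 1.27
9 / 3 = 3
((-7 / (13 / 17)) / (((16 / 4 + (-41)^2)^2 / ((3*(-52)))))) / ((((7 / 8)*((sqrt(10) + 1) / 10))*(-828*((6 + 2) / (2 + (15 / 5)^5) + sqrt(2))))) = -13328 / (7836261*(1 + sqrt(10))*(8 + 245*sqrt(2))) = -0.00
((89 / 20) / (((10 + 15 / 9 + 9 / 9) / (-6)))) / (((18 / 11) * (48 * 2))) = -979 / 72960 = -0.01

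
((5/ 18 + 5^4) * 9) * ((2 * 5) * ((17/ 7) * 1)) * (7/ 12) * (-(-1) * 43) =41137025/ 12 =3428085.42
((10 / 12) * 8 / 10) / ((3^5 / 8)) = 16 / 729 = 0.02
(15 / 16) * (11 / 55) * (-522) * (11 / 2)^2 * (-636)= 15064137 / 8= 1883017.12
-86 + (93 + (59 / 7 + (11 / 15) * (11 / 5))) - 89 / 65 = 106966 / 6825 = 15.67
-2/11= -0.18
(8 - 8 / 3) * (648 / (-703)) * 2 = -6912 / 703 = -9.83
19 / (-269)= -19 / 269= -0.07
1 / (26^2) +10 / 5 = 1353 / 676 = 2.00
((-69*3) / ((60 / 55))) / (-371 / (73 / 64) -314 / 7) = 387849 / 756520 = 0.51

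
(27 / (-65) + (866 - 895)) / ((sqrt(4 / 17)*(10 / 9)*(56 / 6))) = -5.85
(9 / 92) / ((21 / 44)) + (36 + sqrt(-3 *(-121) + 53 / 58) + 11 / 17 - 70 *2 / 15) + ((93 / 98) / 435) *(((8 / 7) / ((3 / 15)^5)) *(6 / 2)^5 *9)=17086.15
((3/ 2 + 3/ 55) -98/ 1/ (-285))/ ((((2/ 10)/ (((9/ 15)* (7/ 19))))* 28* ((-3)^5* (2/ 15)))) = -11903/ 5146416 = -0.00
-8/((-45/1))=8/45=0.18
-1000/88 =-125/11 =-11.36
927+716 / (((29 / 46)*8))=31000 / 29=1068.97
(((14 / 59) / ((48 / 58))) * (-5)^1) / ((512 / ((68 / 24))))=-17255 / 2174976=-0.01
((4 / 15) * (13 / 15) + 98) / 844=0.12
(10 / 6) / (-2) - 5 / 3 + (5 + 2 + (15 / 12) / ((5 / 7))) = 25 / 4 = 6.25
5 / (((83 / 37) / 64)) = 11840 / 83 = 142.65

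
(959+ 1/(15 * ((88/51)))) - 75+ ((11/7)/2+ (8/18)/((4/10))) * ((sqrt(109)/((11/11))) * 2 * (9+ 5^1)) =478 * sqrt(109)/9+ 388977/440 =1438.53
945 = 945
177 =177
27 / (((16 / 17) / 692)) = 19851.75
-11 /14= -0.79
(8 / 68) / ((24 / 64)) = 16 / 51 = 0.31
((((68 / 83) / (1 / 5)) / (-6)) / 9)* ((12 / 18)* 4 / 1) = -1360 / 6723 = -0.20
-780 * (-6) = 4680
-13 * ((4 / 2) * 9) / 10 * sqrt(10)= -117 * sqrt(10) / 5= -74.00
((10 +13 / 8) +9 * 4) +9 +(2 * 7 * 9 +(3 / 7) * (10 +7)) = 10635 / 56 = 189.91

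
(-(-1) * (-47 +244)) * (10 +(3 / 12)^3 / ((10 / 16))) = 78997 / 40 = 1974.92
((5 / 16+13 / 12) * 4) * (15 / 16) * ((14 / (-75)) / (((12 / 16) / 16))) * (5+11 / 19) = -99428 / 855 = -116.29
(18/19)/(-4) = -9/38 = -0.24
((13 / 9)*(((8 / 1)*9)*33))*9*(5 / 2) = 77220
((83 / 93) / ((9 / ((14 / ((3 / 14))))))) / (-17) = -0.38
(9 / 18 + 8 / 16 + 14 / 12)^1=13 / 6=2.17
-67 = -67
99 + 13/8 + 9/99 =8863/88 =100.72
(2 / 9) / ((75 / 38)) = 76 / 675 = 0.11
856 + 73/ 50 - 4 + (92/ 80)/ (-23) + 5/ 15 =256123/ 300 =853.74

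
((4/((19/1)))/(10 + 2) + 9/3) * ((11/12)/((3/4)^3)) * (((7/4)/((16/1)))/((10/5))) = 0.36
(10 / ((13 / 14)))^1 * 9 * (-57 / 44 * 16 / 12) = -167.41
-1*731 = -731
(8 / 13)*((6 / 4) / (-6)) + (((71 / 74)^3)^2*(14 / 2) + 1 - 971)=-2059315128262901 / 2134684372288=-964.69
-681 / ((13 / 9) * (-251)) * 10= 61290 / 3263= 18.78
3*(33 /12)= 33 /4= 8.25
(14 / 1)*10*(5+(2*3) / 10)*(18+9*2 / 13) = 197568 / 13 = 15197.54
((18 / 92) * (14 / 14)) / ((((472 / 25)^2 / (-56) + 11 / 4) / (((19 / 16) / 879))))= -83125 / 1136950168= -0.00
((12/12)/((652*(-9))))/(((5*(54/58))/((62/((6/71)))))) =-63829/2376540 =-0.03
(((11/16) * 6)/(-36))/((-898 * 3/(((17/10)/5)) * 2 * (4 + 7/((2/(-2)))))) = -187/77587200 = -0.00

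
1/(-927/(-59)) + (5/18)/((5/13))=1457/1854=0.79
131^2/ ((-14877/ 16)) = -274576/ 14877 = -18.46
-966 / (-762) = 161 / 127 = 1.27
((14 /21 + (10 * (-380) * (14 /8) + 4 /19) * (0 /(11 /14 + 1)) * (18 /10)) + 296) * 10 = 8900 /3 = 2966.67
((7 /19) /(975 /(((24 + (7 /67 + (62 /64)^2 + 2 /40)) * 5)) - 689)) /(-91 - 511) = 8607887 /9581680154462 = 0.00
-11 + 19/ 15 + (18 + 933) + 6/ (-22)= 155264/ 165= 940.99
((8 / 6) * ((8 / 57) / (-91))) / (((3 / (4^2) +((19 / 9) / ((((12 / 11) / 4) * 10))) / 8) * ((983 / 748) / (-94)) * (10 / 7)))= 26999808 / 74539907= 0.36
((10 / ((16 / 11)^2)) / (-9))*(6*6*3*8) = -1815 / 4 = -453.75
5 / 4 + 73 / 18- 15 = -349 / 36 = -9.69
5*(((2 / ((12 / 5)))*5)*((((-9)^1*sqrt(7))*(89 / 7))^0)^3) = 125 / 6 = 20.83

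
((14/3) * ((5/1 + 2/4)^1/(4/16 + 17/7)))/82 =1078/9225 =0.12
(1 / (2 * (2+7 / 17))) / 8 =17 / 656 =0.03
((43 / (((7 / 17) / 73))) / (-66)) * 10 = -266815 / 231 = -1155.04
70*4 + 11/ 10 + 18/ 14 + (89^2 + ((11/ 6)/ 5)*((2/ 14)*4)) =344551/ 42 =8203.60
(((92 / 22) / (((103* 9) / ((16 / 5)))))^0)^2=1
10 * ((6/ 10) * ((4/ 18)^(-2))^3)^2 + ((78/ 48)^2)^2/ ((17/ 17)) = 5083731799463/ 20480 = 248229091.77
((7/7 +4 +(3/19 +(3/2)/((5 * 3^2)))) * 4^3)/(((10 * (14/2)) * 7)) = 47344/69825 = 0.68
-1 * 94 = -94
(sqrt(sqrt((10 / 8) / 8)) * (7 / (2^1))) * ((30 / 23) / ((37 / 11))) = 1155 * 2^(3 / 4) * 5^(1 / 4) / 3404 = 0.85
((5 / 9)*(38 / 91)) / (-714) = -95 / 292383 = -0.00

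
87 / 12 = 29 / 4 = 7.25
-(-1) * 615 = 615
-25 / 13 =-1.92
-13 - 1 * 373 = -386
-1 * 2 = -2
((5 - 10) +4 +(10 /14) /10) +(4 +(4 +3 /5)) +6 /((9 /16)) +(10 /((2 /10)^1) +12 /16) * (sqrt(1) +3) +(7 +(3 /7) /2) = 23998 /105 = 228.55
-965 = -965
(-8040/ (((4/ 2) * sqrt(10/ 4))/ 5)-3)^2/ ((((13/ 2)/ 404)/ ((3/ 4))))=14616720 * sqrt(10)/ 13 + 97932029454/ 13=7536788583.16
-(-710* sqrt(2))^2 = -1008200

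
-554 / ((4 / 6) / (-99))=82269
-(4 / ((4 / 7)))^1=-7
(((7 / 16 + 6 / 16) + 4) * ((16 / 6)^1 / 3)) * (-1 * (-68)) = 2618 / 9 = 290.89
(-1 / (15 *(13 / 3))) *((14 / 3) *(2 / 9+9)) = -1162 / 1755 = -0.66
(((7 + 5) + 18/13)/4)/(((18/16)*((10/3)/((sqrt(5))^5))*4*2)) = 145*sqrt(5)/52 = 6.24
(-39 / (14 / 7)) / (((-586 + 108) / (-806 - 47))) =-33267 / 956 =-34.80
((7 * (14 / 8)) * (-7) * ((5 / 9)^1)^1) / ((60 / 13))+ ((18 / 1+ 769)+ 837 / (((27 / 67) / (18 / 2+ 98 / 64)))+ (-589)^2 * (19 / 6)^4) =90480892301 / 2592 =34907751.66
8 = 8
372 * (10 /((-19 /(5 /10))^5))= -465 /9904396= -0.00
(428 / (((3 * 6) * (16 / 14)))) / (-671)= -749 / 24156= -0.03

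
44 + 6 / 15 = 222 / 5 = 44.40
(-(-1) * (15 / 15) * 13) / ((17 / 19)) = 14.53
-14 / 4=-3.50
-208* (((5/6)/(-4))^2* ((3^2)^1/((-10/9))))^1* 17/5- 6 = 1941/8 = 242.62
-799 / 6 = -133.17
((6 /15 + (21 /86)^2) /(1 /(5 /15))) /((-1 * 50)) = -16997 /5547000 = -0.00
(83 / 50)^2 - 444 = -441.24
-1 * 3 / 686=-3 / 686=-0.00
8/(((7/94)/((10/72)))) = 940/63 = 14.92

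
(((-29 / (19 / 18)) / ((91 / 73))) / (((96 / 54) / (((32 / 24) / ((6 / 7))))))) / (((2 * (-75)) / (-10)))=-6351 / 4940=-1.29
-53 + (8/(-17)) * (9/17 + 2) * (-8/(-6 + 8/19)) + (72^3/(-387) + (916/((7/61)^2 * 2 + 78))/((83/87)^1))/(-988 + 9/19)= -53.74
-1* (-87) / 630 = 29 / 210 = 0.14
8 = 8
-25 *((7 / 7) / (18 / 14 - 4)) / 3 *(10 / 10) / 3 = 175 / 171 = 1.02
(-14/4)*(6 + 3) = -63/2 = -31.50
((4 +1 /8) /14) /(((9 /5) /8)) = 55 /42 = 1.31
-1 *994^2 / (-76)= 247009 / 19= 13000.47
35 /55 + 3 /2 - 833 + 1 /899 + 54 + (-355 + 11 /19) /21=-894819295 /1127346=-793.74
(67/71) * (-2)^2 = 268/71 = 3.77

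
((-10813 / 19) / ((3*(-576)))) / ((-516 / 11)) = -118943 / 16941312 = -0.01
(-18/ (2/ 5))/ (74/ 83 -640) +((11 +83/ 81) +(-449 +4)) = -206674859/ 477414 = -432.90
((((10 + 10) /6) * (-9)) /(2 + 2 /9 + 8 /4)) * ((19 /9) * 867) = -13005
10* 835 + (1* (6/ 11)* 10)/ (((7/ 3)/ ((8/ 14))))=4501370/ 539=8351.34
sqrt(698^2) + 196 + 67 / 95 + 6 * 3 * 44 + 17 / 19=8438 / 5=1687.60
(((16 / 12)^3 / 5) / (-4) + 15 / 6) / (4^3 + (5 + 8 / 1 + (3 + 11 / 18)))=643 / 21765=0.03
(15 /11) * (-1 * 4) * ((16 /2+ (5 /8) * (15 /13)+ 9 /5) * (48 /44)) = -98478 /1573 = -62.61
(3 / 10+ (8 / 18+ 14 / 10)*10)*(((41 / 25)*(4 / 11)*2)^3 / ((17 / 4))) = 119060200448 / 15909609375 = 7.48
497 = 497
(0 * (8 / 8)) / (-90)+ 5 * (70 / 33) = 350 / 33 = 10.61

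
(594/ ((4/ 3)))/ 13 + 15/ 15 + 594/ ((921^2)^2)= 24436786377323/ 692864172078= 35.27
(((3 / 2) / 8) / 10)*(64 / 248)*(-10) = -3 / 62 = -0.05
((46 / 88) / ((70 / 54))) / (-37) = -621 / 56980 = -0.01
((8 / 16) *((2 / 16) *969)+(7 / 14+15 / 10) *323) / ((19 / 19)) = 11305 / 16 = 706.56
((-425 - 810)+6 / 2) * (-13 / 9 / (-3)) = -16016 / 27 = -593.19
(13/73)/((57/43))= 559/4161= 0.13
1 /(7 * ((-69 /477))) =-159 /161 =-0.99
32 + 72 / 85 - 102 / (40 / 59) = -7997 / 68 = -117.60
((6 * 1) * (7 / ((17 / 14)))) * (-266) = -156408 / 17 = -9200.47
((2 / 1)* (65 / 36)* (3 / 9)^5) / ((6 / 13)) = 845 / 26244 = 0.03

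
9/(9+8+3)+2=49/20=2.45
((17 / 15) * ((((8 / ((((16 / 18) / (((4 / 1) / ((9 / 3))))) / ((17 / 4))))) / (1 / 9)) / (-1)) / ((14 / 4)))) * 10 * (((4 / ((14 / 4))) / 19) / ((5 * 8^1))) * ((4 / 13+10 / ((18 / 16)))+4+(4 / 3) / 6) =-362984 / 12103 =-29.99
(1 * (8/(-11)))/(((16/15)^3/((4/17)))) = -3375/23936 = -0.14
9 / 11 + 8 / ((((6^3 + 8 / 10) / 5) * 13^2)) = 412741 / 503789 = 0.82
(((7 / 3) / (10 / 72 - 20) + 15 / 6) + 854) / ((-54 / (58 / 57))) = -11838061 / 733590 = -16.14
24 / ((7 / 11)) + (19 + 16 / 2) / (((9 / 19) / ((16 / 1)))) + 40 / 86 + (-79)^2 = 2164545 / 301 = 7191.18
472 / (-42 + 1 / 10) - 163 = -73017 / 419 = -174.26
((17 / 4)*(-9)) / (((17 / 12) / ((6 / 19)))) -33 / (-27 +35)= -1923 / 152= -12.65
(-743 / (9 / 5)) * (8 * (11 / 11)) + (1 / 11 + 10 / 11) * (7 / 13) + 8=-385361 / 117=-3293.68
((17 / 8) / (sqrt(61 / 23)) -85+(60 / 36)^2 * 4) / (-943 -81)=665 / 9216 -17 * sqrt(1403) / 499712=0.07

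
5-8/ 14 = 31/ 7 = 4.43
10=10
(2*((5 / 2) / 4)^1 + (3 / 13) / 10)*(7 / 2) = 2317 / 520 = 4.46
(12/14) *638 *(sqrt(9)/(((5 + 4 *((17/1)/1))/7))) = 157.32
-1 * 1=-1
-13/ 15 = -0.87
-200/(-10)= 20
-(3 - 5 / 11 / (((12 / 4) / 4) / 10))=101 / 33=3.06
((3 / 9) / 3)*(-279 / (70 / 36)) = -558 / 35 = -15.94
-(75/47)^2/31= -5625/68479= -0.08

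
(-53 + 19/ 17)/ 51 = -1.02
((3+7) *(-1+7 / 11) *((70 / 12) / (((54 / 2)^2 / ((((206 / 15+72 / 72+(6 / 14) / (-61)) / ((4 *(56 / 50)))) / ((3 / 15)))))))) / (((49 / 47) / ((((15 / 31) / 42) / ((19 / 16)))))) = -27707087500 / 6225869493459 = -0.00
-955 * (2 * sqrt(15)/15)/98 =-191 * sqrt(15)/147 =-5.03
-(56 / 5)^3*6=-1053696 / 125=-8429.57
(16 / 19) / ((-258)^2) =4 / 316179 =0.00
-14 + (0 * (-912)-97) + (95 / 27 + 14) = -2524 / 27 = -93.48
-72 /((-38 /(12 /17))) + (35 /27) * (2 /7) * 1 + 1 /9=15863 /8721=1.82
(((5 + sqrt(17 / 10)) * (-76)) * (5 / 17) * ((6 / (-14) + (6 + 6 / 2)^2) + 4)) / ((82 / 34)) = -4941.16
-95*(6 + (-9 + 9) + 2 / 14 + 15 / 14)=-9595 / 14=-685.36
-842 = -842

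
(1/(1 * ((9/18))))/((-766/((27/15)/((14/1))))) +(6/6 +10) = 294901/26810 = 11.00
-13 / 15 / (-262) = 13 / 3930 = 0.00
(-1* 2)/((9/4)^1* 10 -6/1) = -4/33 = -0.12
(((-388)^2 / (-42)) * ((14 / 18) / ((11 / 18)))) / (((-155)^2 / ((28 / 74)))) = -2107616 / 29334525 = -0.07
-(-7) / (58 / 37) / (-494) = -0.01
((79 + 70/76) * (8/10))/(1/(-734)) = -4458316/95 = -46929.64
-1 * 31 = -31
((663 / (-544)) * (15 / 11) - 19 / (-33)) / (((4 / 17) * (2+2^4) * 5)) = -19499 / 380160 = -0.05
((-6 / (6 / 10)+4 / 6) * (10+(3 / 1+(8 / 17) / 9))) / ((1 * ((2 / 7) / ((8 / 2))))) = -782824 / 459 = -1705.50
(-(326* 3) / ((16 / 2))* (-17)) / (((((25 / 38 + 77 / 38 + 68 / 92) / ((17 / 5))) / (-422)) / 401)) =-307373233191 / 880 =-349287764.99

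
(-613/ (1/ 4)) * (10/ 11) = -24520/ 11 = -2229.09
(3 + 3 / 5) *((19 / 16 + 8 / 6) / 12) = 121 / 160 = 0.76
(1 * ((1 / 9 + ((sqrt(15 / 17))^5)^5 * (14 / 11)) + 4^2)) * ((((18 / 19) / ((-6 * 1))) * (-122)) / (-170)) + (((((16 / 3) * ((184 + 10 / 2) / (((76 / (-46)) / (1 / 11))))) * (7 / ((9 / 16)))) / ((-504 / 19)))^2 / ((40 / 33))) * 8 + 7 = 2145837578 / 479655 -66482023535156250 * sqrt(255) / 35190965750914794161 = 4473.68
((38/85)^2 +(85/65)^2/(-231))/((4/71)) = 3854184661/1128227100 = 3.42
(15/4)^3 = 3375/64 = 52.73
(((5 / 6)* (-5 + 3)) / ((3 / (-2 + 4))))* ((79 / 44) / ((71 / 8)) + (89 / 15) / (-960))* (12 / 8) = -0.33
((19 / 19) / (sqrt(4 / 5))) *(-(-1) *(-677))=-677 *sqrt(5) / 2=-756.91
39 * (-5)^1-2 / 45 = -8777 / 45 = -195.04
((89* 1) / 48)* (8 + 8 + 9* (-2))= -89 / 24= -3.71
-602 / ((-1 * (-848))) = -301 / 424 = -0.71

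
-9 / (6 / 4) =-6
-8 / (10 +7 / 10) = -80 / 107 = -0.75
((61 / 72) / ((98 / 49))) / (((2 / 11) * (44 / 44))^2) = 7381 / 576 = 12.81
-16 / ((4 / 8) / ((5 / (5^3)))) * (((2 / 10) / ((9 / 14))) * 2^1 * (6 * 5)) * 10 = -238.93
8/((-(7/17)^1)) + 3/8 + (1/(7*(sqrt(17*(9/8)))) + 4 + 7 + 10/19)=-8009/1064 + 2*sqrt(34)/357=-7.49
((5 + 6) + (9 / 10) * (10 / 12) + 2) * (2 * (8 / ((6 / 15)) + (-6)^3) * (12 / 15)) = -4312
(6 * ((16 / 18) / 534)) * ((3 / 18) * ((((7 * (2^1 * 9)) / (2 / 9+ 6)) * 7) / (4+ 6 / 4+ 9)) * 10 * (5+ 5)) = 4200 / 2581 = 1.63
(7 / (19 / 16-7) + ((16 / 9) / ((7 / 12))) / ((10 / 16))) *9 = 35856 / 1085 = 33.05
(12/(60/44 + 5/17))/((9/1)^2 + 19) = 561/7750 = 0.07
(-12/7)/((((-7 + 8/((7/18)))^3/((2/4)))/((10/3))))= -196/171475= -0.00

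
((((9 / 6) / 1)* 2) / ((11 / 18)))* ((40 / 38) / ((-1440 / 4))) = -3 / 209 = -0.01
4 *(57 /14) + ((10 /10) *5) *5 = 289 /7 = 41.29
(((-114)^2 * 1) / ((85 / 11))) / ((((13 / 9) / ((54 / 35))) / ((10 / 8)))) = 17369154 / 7735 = 2245.53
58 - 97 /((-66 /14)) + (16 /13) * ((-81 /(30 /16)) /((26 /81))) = -2427859 /27885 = -87.07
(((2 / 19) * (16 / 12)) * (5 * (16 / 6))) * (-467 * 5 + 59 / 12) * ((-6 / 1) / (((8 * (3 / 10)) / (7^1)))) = 39145400 / 513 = 76306.82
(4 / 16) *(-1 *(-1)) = 1 / 4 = 0.25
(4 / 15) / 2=0.13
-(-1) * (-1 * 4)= -4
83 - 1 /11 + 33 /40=36843 /440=83.73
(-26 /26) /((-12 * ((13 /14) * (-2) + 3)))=7 /96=0.07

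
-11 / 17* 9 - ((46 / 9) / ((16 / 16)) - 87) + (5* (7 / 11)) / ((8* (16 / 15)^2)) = 263385739 / 3446784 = 76.41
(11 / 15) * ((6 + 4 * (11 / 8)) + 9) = 451 / 30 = 15.03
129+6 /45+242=5567 /15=371.13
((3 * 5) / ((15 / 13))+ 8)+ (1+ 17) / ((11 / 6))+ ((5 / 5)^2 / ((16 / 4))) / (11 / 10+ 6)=30.85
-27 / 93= -9 / 31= -0.29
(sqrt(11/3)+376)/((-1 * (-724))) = sqrt(33)/2172+94/181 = 0.52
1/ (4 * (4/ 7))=7/ 16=0.44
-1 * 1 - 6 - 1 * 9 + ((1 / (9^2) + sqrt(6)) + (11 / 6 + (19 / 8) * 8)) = sqrt(6) + 785 / 162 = 7.30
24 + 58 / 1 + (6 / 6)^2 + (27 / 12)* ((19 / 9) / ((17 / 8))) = 1449 / 17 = 85.24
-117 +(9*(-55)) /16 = -2367 /16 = -147.94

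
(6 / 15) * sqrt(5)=2 * sqrt(5) / 5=0.89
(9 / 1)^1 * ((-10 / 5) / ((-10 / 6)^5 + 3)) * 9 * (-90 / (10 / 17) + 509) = 3503574 / 599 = 5849.04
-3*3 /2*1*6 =-27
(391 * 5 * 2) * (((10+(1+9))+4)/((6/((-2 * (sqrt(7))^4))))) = -1532720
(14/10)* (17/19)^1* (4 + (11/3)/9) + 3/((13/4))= 214873/33345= 6.44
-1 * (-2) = 2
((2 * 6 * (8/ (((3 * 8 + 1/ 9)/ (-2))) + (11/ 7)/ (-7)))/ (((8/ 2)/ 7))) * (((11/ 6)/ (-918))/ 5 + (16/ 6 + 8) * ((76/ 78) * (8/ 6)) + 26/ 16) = -14954796811/ 51793560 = -288.74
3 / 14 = 0.21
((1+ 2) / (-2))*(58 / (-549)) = 29 / 183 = 0.16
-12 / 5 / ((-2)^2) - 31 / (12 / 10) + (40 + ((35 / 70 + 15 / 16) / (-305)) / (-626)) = 13.57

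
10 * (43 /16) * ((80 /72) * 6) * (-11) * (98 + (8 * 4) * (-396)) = 74343775 /3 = 24781258.33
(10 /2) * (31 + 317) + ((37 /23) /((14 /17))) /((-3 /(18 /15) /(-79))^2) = 14854678 /4025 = 3690.60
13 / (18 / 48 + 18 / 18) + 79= 973 / 11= 88.45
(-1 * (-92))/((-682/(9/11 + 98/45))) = -68218/168795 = -0.40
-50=-50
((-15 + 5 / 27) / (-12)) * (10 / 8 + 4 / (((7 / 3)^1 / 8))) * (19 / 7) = 199025 / 3969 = 50.14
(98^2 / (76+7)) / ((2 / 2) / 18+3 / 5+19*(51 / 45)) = 864360 / 165751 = 5.21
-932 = -932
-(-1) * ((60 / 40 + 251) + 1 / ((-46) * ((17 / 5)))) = 98725 / 391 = 252.49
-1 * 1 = -1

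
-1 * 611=-611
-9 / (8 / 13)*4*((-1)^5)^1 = 117 / 2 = 58.50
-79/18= -4.39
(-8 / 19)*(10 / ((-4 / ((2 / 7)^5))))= 640 / 319333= 0.00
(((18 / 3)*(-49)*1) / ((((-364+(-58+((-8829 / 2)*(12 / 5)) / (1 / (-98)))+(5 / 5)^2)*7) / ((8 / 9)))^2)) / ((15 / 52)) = -33280 / 2181275105199129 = -0.00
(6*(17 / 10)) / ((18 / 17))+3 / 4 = 623 / 60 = 10.38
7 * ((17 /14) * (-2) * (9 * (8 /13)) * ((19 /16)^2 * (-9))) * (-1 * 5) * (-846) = 1051360155 /208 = 5054616.13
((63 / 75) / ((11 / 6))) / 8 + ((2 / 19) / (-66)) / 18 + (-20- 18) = -21411131 / 564300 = -37.94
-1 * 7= -7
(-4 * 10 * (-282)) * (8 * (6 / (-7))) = -541440 / 7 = -77348.57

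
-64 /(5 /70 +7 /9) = -8064 /107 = -75.36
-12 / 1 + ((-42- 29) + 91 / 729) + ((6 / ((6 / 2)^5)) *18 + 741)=658.57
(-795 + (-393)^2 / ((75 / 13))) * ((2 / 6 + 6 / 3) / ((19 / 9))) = 13637484 / 475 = 28710.49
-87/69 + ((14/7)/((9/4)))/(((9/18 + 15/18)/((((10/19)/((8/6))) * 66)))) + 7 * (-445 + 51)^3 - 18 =-187097568883/437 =-428140889.89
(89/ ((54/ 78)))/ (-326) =-0.39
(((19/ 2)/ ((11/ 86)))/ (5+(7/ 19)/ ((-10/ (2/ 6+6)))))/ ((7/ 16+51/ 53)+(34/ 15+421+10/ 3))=103922400/ 2854552987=0.04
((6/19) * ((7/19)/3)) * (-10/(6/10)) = -700/1083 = -0.65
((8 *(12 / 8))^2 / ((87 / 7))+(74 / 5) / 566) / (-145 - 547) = -476513 / 28396220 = -0.02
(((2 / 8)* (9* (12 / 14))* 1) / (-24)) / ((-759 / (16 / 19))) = 3 / 33649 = 0.00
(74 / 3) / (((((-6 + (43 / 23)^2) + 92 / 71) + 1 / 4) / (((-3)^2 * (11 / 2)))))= -61146052 / 48023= -1273.27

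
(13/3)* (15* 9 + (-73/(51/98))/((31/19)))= 1007617/4743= 212.44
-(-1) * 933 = 933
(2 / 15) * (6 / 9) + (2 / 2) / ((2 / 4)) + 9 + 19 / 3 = 784 / 45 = 17.42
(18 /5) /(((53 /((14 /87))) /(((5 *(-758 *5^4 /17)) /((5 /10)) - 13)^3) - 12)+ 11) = -26798407489572328602972 /7444002080436871214485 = -3.60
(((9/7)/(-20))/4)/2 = -9/1120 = -0.01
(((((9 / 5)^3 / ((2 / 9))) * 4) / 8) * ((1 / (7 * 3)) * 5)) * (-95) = -41553 / 140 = -296.81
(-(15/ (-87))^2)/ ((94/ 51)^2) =-65025/ 7431076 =-0.01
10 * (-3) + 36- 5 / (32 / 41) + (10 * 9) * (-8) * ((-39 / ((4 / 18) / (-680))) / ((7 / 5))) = -13747968091 / 224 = -61374857.55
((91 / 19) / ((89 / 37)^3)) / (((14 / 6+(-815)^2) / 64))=442504608 / 13345400850151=0.00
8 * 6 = 48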